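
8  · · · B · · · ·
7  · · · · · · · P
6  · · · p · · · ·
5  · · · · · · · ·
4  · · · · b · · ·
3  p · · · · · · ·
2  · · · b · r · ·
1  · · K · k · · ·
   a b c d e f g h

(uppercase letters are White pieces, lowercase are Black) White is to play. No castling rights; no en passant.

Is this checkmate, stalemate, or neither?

checkmate

White to move; white king on c1.
In check: yes, from the black bishop on d2.
King squares — b1: attacked by Be4; d1: attacked by Ke1; b2: attacked by Pa3; c2: attacked by Be4; d2: attacked by Ke1.
Legal moves for White: none.
In check with no legal moves → checkmate.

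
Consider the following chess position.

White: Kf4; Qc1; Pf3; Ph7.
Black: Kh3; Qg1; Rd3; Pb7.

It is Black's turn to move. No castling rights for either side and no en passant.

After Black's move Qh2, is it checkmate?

After Qh2: white king on f4; in check: yes, from the black queen on h2.
White has 3 legal replies: Kg5, Kf5, Ke4.
In check but a legal move exists → not checkmate.

no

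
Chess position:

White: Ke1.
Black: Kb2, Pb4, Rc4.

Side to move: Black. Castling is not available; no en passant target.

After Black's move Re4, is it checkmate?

no

After Re4: white king on e1; in check: yes, from the black rook on e4.
White has 4 legal replies: Kf2, Kd2, Kf1, Kd1.
In check but a legal move exists → not checkmate.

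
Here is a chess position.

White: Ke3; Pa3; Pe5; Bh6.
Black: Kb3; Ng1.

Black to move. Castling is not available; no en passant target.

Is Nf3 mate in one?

After Nf3: white king on e3; in check: no.
White is not in check, so this cannot be checkmate.

no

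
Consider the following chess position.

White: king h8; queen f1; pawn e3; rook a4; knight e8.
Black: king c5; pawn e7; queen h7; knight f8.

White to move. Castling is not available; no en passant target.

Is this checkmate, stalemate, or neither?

White to move; white king on h8.
In check: yes, from the black queen on h7.
King squares — g7: attacked by Qh7; h7: attacked by Nf8; g8: attacked by Qh7.
Legal moves for White: none.
In check with no legal moves → checkmate.

checkmate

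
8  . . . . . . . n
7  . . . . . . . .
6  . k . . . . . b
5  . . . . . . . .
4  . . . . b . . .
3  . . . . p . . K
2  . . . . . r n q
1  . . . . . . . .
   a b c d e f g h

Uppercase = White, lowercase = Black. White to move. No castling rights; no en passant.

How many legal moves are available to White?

White to move; king on h3.
In check: yes, from the black queen on h2.
Legal moves: Kg4, Kxh2.
Count: 2.

2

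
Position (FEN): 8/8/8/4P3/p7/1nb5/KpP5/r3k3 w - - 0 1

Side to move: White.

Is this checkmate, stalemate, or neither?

White to move; white king on a2.
In check: yes, from the black rook on a1.
King squares — a1: attacked by Pb2; b1: attacked by Ra1; b2: attacked by Bc3; a3: attacked by Ra1; b3: attacked by Pa4.
Legal moves for White: none.
In check with no legal moves → checkmate.

checkmate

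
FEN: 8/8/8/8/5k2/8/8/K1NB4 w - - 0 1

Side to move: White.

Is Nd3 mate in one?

After Nd3: black king on f4; in check: yes, from the white knight on d3.
Black has 5 legal replies: Kg5, Kf5, Ke4, Kg3, Ke3.
In check but a legal move exists → not checkmate.

no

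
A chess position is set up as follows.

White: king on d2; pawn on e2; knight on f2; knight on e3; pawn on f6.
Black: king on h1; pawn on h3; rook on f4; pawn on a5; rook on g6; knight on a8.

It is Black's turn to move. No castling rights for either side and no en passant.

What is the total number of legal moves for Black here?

Black to move; king on h1.
In check: yes, from the white knight on f2.
Legal moves: Kh2, Kg1, Rxf2.
Count: 3.

3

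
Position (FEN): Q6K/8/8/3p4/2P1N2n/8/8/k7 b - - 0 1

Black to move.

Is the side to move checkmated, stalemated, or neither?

neither

Black to move; black king on a1.
In check: yes, from the white queen on a8.
King squares — b1: available; a2: attacked by Qa8; b2: available.
Legal moves for Black: Kb2, Kb1.
Black is in check but has 2 legal moves → neither.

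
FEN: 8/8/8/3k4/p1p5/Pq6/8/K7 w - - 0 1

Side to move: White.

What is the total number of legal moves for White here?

White to move; king on a1.
In check: no.
Legal moves: none.
Count: 0.

0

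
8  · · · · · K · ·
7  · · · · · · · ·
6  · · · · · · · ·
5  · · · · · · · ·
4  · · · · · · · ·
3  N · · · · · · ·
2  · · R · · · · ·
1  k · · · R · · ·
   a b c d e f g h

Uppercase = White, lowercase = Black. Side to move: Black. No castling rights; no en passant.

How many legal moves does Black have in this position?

Black to move; king on a1.
In check: yes, from the white rook on e1.
Legal moves: none.
Count: 0.

0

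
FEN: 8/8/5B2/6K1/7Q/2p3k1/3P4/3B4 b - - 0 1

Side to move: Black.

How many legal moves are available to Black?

Black to move; king on g3.
In check: yes, from the white queen on h4.
Legal moves: Kg2.
Count: 1.

1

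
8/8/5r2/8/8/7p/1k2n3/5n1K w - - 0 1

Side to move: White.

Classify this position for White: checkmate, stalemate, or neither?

White to move; white king on h1.
In check: no.
King squares — g1: attacked by Ne2; g2: attacked by Ph3; h2: attacked by Nf1.
Legal moves for White: none.
Not in check and no legal moves → stalemate.

stalemate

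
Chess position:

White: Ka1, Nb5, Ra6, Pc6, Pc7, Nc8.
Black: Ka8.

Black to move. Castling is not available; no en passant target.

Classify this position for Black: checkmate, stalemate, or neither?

checkmate

Black to move; black king on a8.
In check: yes, from the white rook on a6.
King squares — a7: attacked by Nb5; b7: attacked by Pc6; b8: attacked by Pc7.
Legal moves for Black: none.
In check with no legal moves → checkmate.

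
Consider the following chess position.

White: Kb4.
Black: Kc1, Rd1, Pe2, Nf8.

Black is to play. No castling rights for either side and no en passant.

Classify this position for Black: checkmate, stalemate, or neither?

neither

Black to move; black king on c1.
In check: no.
Legal moves for Black include: Nh7, Nd7, Ng6, Ne6, Rd8, Rd7, Rd6, Rd5, Rd4+, Rd3, Rd2, Rh1, Rg1, Rf1, Re1, Kd2, Kc2, Kb2, ... (list truncated; more exist).
Black has legal moves and is not in check → neither.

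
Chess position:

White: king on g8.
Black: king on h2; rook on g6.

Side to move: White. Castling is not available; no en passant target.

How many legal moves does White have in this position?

White to move; king on g8.
In check: yes, from the black rook on g6.
Legal moves: Kh8, Kf8, Kh7, Kf7.
Count: 4.

4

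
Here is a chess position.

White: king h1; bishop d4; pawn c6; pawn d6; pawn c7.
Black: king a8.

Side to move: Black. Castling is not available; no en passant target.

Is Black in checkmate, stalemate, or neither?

stalemate

Black to move; black king on a8.
In check: no.
King squares — a7: attacked by Bd4; b7: attacked by Pc6; b8: attacked by Pc7.
Legal moves for Black: none.
Not in check and no legal moves → stalemate.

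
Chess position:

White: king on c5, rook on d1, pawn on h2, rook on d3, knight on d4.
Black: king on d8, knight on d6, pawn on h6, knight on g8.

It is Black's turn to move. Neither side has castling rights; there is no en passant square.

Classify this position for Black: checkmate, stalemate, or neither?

neither

Black to move; black king on d8.
In check: no.
Legal moves for Black: Ne7, Nf6, Ke8, Kc8, Ke7, Kd7, Kc7, Ne8, Nc8, Nf7, Nb7+, Nf5, Nb5, Ne4+, Nc4, h5.
Black has 16 legal moves and is not in check → neither.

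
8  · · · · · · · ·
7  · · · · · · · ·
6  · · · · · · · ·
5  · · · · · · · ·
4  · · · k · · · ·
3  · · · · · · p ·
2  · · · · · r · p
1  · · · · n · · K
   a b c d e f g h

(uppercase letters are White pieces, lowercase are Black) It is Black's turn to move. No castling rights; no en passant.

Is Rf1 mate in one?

yes

After Rf1: white king on h1; in check: yes, from the black rook on f1.
King squares — g1: attacked by Rf1; g2: attacked by Ne1; h2: attacked by Pg3.
White has no legal moves → checkmate.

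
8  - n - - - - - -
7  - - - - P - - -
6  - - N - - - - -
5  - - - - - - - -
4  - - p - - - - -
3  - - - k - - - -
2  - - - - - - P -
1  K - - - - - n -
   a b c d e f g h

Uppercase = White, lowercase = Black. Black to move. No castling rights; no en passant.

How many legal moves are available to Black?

13

Black to move; king on d3.
In check: no.
Legal moves: Nd7, Nxc6, Na6, Ke4, Ke3, Kc3, Ke2, Kd2, Kc2, Nh3, Nf3, Ne2, c3.
Count: 13.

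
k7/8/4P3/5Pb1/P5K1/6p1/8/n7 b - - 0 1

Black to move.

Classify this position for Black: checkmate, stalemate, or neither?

Black to move; black king on a8.
In check: no.
Legal moves for Black: Kb8, Kb7, Ka7, Bd8, Be7, Bh6, Bf6, Bh4, Bf4, Be3, Bd2, Bc1, Nb3, Nc2, g2.
Black has 15 legal moves and is not in check → neither.

neither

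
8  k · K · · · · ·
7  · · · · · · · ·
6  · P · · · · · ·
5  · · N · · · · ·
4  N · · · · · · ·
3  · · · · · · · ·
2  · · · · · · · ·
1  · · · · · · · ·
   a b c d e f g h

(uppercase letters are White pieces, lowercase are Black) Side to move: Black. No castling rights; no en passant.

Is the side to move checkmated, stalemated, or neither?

Black to move; black king on a8.
In check: no.
King squares — a7: attacked by Pb6; b7: attacked by Nc5; b8: attacked by Kc8.
Legal moves for Black: none.
Not in check and no legal moves → stalemate.

stalemate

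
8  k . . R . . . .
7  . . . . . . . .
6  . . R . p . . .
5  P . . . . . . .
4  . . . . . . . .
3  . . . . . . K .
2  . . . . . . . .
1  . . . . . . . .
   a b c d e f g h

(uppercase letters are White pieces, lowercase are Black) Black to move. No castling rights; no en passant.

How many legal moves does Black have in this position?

2

Black to move; king on a8.
In check: yes, from the white rook on d8.
Legal moves: Kb7, Ka7.
Count: 2.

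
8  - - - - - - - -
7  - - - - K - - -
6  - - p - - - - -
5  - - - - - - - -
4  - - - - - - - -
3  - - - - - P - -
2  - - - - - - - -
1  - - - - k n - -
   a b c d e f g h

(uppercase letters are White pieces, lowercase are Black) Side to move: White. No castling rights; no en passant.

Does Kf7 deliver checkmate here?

no

After Kf7: black king on e1; in check: no.
Black is not in check, so this cannot be checkmate.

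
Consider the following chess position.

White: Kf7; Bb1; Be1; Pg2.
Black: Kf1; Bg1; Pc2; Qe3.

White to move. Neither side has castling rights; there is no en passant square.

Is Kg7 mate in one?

After Kg7: black king on f1; in check: no.
Black is not in check, so this cannot be checkmate.

no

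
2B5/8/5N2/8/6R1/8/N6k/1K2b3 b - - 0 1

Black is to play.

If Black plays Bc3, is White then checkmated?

After Bc3: white king on b1; in check: no.
White is not in check, so this cannot be checkmate.

no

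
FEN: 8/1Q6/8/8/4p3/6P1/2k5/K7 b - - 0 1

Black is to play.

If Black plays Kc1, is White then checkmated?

After Kc1: white king on a1; in check: no.
White is not in check, so this cannot be checkmate.

no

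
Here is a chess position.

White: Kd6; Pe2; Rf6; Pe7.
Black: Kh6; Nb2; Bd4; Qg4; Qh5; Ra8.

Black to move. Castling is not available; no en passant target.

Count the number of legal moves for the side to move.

6

Black to move; king on h6.
In check: yes, from the white rook on f6.
Legal moves: Kh7, Kg7, Kg5, Qhg6, Qgg6, Bxf6.
Count: 6.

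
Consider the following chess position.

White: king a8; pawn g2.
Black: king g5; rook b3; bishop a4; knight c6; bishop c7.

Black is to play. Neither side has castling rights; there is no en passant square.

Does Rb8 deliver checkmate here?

yes

After Rb8: white king on a8; in check: yes, from the black rook on b8.
King squares — a7: attacked by Nc6; b7: attacked by Rb8; b8: attacked by Nc6.
White has no legal moves → checkmate.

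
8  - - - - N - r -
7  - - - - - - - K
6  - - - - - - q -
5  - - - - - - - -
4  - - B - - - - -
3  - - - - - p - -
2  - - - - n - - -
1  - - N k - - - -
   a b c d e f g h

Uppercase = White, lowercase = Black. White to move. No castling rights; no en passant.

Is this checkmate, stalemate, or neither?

White to move; white king on h7.
In check: yes, from the black queen on g6.
King squares — g6: attacked by Rg8; h6: attacked by Qg6; g7: attacked by Qg6; g8: attacked by Qg6; h8: attacked by Rg8.
Legal moves for White: none.
In check with no legal moves → checkmate.

checkmate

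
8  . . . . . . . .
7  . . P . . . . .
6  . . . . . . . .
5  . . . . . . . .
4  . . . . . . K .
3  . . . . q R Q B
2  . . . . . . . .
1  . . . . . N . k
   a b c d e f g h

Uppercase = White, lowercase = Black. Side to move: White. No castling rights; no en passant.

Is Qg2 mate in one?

yes

After Qg2: black king on h1; in check: yes, from the white queen on g2.
King squares — g1: attacked by Qg2; g2: attacked by Bh3; h2: attacked by Nf1.
Black has no legal moves → checkmate.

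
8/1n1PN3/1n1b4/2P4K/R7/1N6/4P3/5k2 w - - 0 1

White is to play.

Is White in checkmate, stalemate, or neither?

White to move; white king on h5.
In check: no.
Legal moves for White include: Ng8, Nc8, Ng6, Nc6, Nf5, Nd5, Kh6, Kg6, Kg5, Kh4, Kg4, Ra8, Ra7, Ra6, Ra5, Rh4, Rg4, Rf4+, ... (list truncated; more exist).
White has legal moves and is not in check → neither.

neither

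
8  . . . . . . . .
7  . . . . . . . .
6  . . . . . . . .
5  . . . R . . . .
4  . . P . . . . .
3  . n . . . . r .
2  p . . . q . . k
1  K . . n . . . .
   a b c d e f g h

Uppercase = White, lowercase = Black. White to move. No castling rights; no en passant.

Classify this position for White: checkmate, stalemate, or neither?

checkmate

White to move; white king on a1.
In check: yes, from the black knight on b3.
King squares — b1: attacked by Pa2; a2: attacked by Qe2; b2: attacked by Nd1.
Legal moves for White: none.
In check with no legal moves → checkmate.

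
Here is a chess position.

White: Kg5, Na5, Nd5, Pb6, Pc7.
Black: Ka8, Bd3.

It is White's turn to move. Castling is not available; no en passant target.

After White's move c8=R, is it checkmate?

yes

After c8=R: black king on a8; in check: yes, from the white rook on c8.
King squares — a7: attacked by Pb6; b7: attacked by Na5; b8: attacked by Rc8.
Black has no legal moves → checkmate.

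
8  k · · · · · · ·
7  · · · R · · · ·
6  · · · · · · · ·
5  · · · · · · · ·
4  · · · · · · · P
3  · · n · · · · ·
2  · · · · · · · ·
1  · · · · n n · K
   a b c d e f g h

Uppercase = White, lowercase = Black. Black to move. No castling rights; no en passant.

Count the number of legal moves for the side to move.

Black to move; king on a8.
In check: no.
Legal moves: Kb8, Nd5, Nb5, Ne4, Na4, Ne2, Na2, Nd1, Nb1, Ng3+, Ne3, Nh2, Nd2, Nf3, Nd3, Ng2, Nc2.
Count: 17.

17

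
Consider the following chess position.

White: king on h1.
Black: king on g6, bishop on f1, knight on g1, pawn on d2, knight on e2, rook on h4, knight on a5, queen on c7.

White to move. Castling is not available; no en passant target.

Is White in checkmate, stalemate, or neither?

checkmate

White to move; white king on h1.
In check: yes, from the black rook on h4.
King squares — g1: attacked by Ne2; g2: attacked by Bf1; h2: attacked by Rh4.
Legal moves for White: none.
In check with no legal moves → checkmate.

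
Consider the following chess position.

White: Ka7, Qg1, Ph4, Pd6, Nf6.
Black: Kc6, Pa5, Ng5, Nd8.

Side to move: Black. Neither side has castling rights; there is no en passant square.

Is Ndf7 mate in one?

no

After Ndf7: white king on a7; in check: no.
White is not in check, so this cannot be checkmate.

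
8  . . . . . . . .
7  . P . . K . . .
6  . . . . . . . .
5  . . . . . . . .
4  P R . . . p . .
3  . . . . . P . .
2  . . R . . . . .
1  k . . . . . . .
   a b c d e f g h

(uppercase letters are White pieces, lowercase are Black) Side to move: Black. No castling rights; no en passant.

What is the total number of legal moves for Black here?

Black to move; king on a1.
In check: no.
Legal moves: none.
Count: 0.

0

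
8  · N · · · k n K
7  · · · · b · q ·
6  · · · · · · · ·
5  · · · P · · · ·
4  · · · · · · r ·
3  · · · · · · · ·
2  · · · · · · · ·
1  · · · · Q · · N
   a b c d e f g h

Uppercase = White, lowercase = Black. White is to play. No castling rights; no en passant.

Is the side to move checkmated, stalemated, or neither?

checkmate

White to move; white king on h8.
In check: yes, from the black queen on g7.
King squares — g7: attacked by Rg4; h7: attacked by Qg7; g8: attacked by Qg7.
Legal moves for White: none.
In check with no legal moves → checkmate.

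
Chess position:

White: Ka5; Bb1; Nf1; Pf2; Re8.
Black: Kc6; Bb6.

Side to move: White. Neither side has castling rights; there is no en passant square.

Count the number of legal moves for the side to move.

3

White to move; king on a5.
In check: yes, from the black bishop on b6.
Legal moves: Ka6, Kb4, Ka4.
Count: 3.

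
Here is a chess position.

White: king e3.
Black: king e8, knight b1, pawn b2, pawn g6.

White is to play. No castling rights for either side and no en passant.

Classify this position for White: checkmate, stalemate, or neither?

neither

White to move; white king on e3.
In check: no.
Legal moves for White: Kf4, Ke4, Kd4, Kf3, Kd3, Kf2, Ke2.
White has 7 legal moves and is not in check → neither.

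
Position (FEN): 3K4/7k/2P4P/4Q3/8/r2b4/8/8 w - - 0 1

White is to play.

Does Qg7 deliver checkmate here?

yes

After Qg7: black king on h7; in check: yes, from the white queen on g7.
King squares — g6: attacked by Qg7; h6: attacked by Qg7; g7: attacked by Ph6; g8: attacked by Qg7; h8: attacked by Qg7.
Black has no legal moves → checkmate.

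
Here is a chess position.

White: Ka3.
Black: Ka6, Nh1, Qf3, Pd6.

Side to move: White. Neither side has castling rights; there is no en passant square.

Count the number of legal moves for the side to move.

White to move; king on a3.
In check: yes, from the black queen on f3.
Legal moves: Kb4, Ka4, Kb2, Ka2.
Count: 4.

4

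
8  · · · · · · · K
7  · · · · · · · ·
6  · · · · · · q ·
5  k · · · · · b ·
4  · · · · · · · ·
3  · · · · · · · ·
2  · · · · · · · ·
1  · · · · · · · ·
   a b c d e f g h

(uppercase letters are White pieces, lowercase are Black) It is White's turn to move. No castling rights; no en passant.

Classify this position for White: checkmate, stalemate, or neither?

stalemate

White to move; white king on h8.
In check: no.
King squares — g7: attacked by Qg6; h7: attacked by Qg6; g8: attacked by Qg6.
Legal moves for White: none.
Not in check and no legal moves → stalemate.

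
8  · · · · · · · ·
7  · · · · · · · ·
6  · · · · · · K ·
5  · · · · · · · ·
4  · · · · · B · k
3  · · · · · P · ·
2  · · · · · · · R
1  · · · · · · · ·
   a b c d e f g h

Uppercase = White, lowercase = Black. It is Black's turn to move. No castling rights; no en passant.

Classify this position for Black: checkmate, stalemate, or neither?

Black to move; black king on h4.
In check: yes, from the white rook on h2.
King squares — g3: attacked by Bf4; h3: attacked by Rh2; g4: attacked by Pf3; g5: attacked by Bf4; h5: attacked by Rh2.
Legal moves for Black: none.
In check with no legal moves → checkmate.

checkmate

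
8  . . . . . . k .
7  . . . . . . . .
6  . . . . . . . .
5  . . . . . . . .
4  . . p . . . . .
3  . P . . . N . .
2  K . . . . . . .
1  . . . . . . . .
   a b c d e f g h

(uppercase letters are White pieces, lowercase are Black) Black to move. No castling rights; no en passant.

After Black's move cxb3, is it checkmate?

no

After cxb3: white king on a2; in check: yes, from the black pawn on b3.
White has 5 legal replies: Kxb3, Ka3, Kb2, Kb1, Ka1.
In check but a legal move exists → not checkmate.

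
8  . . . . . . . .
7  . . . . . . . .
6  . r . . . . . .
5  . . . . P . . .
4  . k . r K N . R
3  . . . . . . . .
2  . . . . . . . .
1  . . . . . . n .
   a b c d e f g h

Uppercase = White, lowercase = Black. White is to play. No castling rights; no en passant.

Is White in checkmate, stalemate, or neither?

White to move; white king on e4.
In check: yes, from the black rook on d4.
Legal moves for White: Kf5, Kxd4, Ke3.
White is in check but has 3 legal moves → neither.

neither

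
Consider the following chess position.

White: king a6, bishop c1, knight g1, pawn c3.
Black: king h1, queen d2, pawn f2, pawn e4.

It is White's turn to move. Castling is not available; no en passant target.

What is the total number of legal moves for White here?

White to move; king on a6.
In check: no.
Legal moves: Kb7, Ka7, Kb6, Kb5, Ka5, Nh3, Nf3, Ne2, Ba3, Bxd2, Bb2, c4.
Count: 12.

12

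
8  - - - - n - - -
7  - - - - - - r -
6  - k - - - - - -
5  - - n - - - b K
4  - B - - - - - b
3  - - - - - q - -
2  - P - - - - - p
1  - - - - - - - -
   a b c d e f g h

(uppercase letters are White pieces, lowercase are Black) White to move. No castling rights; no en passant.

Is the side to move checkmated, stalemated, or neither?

White to move; white king on h5.
In check: yes, from the black queen on f3.
King squares — g4: attacked by Qf3; h4: attacked by Bg5; g5: attacked by Bh4; g6: attacked by Rg7; h6: attacked by Bg5.
Legal moves for White: none.
In check with no legal moves → checkmate.

checkmate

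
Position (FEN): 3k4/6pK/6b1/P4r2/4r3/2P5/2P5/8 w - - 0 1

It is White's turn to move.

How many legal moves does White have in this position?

White to move; king on h7.
In check: yes, from the black bishop on g6.
Legal moves: Kh8, Kg8, Kxg7, Kxg6.
Count: 4.

4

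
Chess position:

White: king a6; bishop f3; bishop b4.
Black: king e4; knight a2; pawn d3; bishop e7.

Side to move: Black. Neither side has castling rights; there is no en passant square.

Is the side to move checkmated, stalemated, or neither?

Black to move; black king on e4.
In check: yes, from the white bishop on f3.
Legal moves for Black: Kf5, Ke5, Kf4, Kd4, Kxf3, Ke3.
Black is in check but has 6 legal moves → neither.

neither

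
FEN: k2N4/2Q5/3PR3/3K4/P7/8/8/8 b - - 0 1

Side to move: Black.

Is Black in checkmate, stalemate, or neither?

stalemate

Black to move; black king on a8.
In check: no.
King squares — a7: attacked by Qc7; b7: attacked by Qc7; b8: attacked by Qc7.
Legal moves for Black: none.
Not in check and no legal moves → stalemate.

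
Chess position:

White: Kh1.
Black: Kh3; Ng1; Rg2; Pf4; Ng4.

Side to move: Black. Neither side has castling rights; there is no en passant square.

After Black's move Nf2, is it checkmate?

After Nf2: white king on h1; in check: yes, from the black knight on f2.
King squares — g1: attacked by Rg2; g2: attacked by Kh3; h2: attacked by Rg2.
White has no legal moves → checkmate.

yes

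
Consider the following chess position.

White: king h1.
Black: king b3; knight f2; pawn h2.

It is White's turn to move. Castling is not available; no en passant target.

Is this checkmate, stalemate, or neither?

White to move; white king on h1.
In check: yes, from the black knight on f2.
Legal moves for White: Kxh2, Kg2.
White is in check but has 2 legal moves → neither.

neither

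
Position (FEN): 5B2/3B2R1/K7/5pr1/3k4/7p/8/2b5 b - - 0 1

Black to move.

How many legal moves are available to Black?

21

Black to move; king on d4.
In check: no.
Legal moves: Rxg7, Rg6+, Rh5, Rg4, Rg3, Rg2, Rg1, Ke5, Kd5, Ke4, Kc4, Ke3, Kd3, Kc3, Bf4, Be3, Ba3, Bd2, Bb2, f4, h2.
Count: 21.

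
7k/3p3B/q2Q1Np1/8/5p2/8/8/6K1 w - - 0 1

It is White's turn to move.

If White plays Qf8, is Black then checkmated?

After Qf8: black king on h8; in check: yes, from the white queen on f8.
King squares — g7: attacked by Qf8; h7: attacked by Nf6; g8: attacked by Nf6.
Black has no legal moves → checkmate.

yes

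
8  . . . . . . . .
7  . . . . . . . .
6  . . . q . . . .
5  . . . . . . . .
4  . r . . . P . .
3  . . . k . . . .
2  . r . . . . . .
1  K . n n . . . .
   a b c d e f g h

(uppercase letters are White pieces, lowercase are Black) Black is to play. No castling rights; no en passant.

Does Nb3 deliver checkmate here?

After Nb3: white king on a1; in check: yes, from the black knight on b3.
King squares — b1: attacked by Rb2; a2: attacked by Rb2; b2: attacked by Nd1.
White has no legal moves → checkmate.

yes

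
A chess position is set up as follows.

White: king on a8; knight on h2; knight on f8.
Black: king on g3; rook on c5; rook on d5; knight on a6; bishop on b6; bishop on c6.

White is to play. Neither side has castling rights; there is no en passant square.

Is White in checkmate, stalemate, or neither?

checkmate

White to move; white king on a8.
In check: yes, from the black bishop on c6.
King squares — a7: attacked by Bb6; b7: attacked by Bc6; b8: attacked by Na6.
Legal moves for White: none.
In check with no legal moves → checkmate.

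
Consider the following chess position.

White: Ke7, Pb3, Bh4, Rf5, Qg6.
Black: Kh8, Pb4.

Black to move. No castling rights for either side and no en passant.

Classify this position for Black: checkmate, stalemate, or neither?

stalemate

Black to move; black king on h8.
In check: no.
King squares — g7: attacked by Qg6; h7: attacked by Qg6; g8: attacked by Qg6.
Legal moves for Black: none.
Not in check and no legal moves → stalemate.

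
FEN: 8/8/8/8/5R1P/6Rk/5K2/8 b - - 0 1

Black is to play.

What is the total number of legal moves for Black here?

1

Black to move; king on h3.
In check: yes, from the white rook on g3.
Legal moves: Kh2.
Count: 1.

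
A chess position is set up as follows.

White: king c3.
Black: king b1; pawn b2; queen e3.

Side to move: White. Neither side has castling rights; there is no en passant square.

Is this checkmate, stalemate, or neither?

White to move; white king on c3.
In check: yes, from the black queen on e3.
Legal moves for White: Kc4, Kb4.
White is in check but has 2 legal moves → neither.

neither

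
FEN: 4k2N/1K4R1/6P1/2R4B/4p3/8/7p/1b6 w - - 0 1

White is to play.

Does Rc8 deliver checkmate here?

yes

After Rc8: black king on e8; in check: yes, from the white rook on c8.
King squares — d7: attacked by Rg7; e7: attacked by Rg7; f7: attacked by Pg6; d8: attacked by Rc8; f8: attacked by Rc8.
Black has no legal moves → checkmate.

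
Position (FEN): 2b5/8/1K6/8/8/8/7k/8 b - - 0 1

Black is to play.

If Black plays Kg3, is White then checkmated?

no

After Kg3: white king on b6; in check: no.
White is not in check, so this cannot be checkmate.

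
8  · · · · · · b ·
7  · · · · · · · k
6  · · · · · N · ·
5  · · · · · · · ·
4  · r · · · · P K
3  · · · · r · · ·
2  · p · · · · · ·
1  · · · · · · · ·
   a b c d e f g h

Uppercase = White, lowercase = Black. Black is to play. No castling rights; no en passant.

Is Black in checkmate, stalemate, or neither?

Black to move; black king on h7.
In check: yes, from the white knight on f6.
Legal moves for Black: Kh8, Kg7, Kh6, Kg6.
Black is in check but has 4 legal moves → neither.

neither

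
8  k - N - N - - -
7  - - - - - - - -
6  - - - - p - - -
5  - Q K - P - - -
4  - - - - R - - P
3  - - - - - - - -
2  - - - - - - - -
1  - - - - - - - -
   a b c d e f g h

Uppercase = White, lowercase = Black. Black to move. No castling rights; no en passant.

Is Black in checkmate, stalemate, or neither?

Black to move; black king on a8.
In check: no.
King squares — a7: attacked by Nc8; b7: attacked by Qb5; b8: attacked by Qb5.
Legal moves for Black: none.
Not in check and no legal moves → stalemate.

stalemate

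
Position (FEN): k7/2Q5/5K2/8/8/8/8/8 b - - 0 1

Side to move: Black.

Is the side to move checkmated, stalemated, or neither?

Black to move; black king on a8.
In check: no.
King squares — a7: attacked by Qc7; b7: attacked by Qc7; b8: attacked by Qc7.
Legal moves for Black: none.
Not in check and no legal moves → stalemate.

stalemate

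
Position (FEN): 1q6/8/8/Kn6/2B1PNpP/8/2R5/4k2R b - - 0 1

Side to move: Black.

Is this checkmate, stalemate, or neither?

checkmate

Black to move; black king on e1.
In check: yes, from the white rook on h1.
King squares — d1: attacked by Rh1; f1: attacked by Rh1; d2: attacked by Rc2; e2: attacked by Rc2; f2: attacked by Rc2.
Legal moves for Black: none.
In check with no legal moves → checkmate.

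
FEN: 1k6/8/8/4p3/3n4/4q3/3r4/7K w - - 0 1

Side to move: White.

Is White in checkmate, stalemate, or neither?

stalemate

White to move; white king on h1.
In check: no.
King squares — g1: attacked by Qe3; g2: attacked by Rd2; h2: attacked by Rd2.
Legal moves for White: none.
Not in check and no legal moves → stalemate.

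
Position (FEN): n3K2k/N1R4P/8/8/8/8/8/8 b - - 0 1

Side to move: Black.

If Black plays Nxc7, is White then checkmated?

After Nxc7: white king on e8; in check: yes, from the black knight on c7.
White has 5 legal replies: Kf8, Kd8, Kf7, Ke7, Kd7.
In check but a legal move exists → not checkmate.

no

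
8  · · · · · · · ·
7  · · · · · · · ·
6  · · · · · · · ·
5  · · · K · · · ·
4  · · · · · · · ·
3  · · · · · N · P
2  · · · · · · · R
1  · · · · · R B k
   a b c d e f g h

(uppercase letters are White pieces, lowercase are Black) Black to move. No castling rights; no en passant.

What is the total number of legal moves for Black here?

Black to move; king on h1.
In check: yes, from the white rook on h2.
Legal moves: none.
Count: 0.

0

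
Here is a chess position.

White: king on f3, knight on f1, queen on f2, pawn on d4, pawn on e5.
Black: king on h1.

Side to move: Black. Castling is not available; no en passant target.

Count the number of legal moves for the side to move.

0

Black to move; king on h1.
In check: no.
Legal moves: none.
Count: 0.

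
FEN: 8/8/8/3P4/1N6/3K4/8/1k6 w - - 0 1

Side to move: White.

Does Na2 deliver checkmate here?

After Na2: black king on b1; in check: no.
Black is not in check, so this cannot be checkmate.

no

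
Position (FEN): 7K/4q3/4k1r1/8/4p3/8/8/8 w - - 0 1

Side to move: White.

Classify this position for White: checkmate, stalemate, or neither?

White to move; white king on h8.
In check: no.
King squares — g7: attacked by Rg6; h7: attacked by Qe7; g8: attacked by Rg6.
Legal moves for White: none.
Not in check and no legal moves → stalemate.

stalemate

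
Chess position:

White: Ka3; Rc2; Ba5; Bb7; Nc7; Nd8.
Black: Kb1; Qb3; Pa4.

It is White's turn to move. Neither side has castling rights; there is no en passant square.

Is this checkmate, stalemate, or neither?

White to move; white king on a3.
In check: yes, from the black queen on b3.
King squares — a2: attacked by Kb1; b2: attacked by Kb1; b3: attacked by Pa4; a4: attacked by Qb3; b4: attacked by Qb3.
Legal moves for White: none.
In check with no legal moves → checkmate.

checkmate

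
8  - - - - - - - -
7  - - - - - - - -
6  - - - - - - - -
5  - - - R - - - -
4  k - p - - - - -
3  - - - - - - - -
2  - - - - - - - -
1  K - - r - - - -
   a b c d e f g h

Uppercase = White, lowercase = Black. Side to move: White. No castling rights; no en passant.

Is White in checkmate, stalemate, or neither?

White to move; white king on a1.
In check: yes, from the black rook on d1.
Legal moves for White: Kb2, Ka2, Rxd1.
White is in check but has 3 legal moves → neither.

neither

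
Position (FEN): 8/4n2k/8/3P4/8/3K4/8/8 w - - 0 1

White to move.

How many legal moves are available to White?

White to move; king on d3.
In check: no.
Legal moves: Ke4, Kd4, Kc4, Ke3, Kc3, Ke2, Kd2, Kc2, d6.
Count: 9.

9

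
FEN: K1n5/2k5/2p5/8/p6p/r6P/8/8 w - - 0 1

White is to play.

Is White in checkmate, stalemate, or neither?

stalemate

White to move; white king on a8.
In check: no.
King squares — a7: attacked by Nc8; b7: attacked by Kc7; b8: attacked by Kc7.
Legal moves for White: none.
Not in check and no legal moves → stalemate.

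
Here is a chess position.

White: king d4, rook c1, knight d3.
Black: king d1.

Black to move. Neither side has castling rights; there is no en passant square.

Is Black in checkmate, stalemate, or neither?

Black to move; black king on d1.
In check: yes, from the white rook on c1.
King squares — c1: attacked by Nd3; e1: attacked by Rc1; c2: attacked by Rc1; d2: available; e2: available.
Legal moves for Black: Ke2, Kd2.
Black is in check but has 2 legal moves → neither.

neither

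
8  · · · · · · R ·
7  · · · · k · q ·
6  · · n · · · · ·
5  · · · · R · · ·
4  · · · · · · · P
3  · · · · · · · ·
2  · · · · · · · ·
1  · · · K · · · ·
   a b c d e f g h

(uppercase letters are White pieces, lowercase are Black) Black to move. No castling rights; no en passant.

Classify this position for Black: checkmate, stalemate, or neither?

Black to move; black king on e7.
In check: yes, from the white rook on e5.
Legal moves for Black: Kf7, Kd7, Kf6, Kd6, Qxe5, Nxe5.
Black is in check but has 6 legal moves → neither.

neither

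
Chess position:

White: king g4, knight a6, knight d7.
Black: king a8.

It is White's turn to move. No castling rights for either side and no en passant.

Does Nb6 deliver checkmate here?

After Nb6: black king on a8; in check: yes, from the white knight on b6.
Black has 2 legal replies: Kb7, Ka7.
In check but a legal move exists → not checkmate.

no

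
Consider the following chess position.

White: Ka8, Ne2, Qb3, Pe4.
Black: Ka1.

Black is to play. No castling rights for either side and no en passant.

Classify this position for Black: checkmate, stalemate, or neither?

Black to move; black king on a1.
In check: no.
King squares — b1: attacked by Qb3; a2: attacked by Qb3; b2: attacked by Qb3.
Legal moves for Black: none.
Not in check and no legal moves → stalemate.

stalemate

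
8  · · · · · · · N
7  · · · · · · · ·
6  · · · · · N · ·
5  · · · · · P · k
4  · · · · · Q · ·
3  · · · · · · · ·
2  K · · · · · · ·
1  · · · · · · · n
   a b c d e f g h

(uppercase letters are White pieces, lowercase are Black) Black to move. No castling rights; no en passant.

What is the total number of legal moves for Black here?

Black to move; king on h5.
In check: yes, from the white knight on f6.
Legal moves: none.
Count: 0.

0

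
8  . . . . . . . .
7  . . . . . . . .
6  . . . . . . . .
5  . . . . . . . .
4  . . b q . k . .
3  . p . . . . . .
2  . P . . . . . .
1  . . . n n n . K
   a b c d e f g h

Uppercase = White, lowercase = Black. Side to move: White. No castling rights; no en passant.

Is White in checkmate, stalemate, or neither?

stalemate

White to move; white king on h1.
In check: no.
King squares — g1: attacked by Qd4; g2: attacked by Ne1; h2: attacked by Nf1.
Legal moves for White: none.
Not in check and no legal moves → stalemate.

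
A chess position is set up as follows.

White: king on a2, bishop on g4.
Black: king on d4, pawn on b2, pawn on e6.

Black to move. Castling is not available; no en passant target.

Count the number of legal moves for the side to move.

Black to move; king on d4.
In check: no.
Legal moves: Ke5, Kd5, Kc5, Ke4, Kc4, Ke3, Kd3, Kc3, e5, b1=Q+, b1=R, b1=B+, b1=N.
Count: 13.

13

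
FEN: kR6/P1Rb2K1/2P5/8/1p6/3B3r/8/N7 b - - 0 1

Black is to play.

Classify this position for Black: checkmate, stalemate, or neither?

checkmate

Black to move; black king on a8.
In check: yes, from the white rook on b8.
King squares — a7: attacked by Rc7; b7: attacked by Pc6; b8: attacked by Pa7.
Legal moves for Black: none.
In check with no legal moves → checkmate.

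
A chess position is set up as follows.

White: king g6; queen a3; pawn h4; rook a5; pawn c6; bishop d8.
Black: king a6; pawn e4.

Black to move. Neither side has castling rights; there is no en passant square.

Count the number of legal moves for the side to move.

0

Black to move; king on a6.
In check: yes, from the white rook on a5.
Legal moves: none.
Count: 0.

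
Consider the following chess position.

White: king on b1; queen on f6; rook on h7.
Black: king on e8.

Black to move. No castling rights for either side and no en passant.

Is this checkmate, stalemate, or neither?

stalemate

Black to move; black king on e8.
In check: no.
King squares — d7: attacked by Rh7; e7: attacked by Qf6; f7: attacked by Qf6; d8: attacked by Qf6; f8: attacked by Qf6.
Legal moves for Black: none.
Not in check and no legal moves → stalemate.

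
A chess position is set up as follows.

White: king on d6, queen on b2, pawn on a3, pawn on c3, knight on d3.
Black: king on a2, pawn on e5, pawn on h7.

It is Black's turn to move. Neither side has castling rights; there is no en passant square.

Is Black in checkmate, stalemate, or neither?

Black to move; black king on a2.
In check: yes, from the white queen on b2.
King squares — a1: attacked by Qb2; b1: attacked by Qb2; b2: attacked by Nd3; a3: attacked by Qb2; b3: attacked by Qb2.
Legal moves for Black: none.
In check with no legal moves → checkmate.

checkmate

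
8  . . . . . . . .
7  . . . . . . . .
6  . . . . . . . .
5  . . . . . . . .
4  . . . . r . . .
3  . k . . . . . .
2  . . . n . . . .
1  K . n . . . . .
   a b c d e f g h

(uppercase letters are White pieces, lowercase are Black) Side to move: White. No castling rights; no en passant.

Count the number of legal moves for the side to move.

White to move; king on a1.
In check: no.
Legal moves: none.
Count: 0.

0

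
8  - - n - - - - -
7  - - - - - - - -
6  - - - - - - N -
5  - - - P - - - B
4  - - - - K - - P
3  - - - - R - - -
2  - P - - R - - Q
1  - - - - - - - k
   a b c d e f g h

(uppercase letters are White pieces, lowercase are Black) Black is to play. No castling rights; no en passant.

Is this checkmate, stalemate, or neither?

Black to move; black king on h1.
In check: yes, from the white queen on h2.
King squares — g1: attacked by Qh2; g2: attacked by Re2; h2: attacked by Re2.
Legal moves for Black: none.
In check with no legal moves → checkmate.

checkmate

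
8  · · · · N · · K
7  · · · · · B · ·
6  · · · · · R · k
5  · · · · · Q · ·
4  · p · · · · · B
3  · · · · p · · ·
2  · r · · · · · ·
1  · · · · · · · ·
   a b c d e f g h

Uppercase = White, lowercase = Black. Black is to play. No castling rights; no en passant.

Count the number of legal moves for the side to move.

Black to move; king on h6.
In check: yes, from the white rook on f6.
Legal moves: none.
Count: 0.

0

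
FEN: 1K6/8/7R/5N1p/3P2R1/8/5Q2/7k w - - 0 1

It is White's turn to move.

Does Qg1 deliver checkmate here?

yes

After Qg1: black king on h1; in check: yes, from the white queen on g1.
King squares — g1: attacked by Rg4; g2: attacked by Qg1; h2: attacked by Qg1.
Black has no legal moves → checkmate.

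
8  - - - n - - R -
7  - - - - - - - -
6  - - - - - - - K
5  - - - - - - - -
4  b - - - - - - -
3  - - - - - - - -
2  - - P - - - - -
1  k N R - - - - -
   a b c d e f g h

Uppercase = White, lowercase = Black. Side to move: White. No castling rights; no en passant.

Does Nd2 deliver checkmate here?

After Nd2: black king on a1; in check: yes, from the white rook on c1.
Black has 2 legal replies: Kb2, Ka2.
In check but a legal move exists → not checkmate.

no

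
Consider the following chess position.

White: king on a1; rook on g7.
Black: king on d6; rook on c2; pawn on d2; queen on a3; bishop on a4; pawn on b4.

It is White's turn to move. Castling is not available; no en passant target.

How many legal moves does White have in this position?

1

White to move; king on a1.
In check: yes, from the black queen on a3.
Legal moves: Kb1.
Count: 1.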